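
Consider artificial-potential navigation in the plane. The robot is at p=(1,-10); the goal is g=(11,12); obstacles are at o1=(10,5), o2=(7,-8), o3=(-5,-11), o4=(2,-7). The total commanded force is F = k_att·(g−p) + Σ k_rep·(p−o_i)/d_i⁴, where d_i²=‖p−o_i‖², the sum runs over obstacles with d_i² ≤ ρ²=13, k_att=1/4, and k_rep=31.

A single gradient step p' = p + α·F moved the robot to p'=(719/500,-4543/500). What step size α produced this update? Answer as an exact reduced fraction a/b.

F_att = 1/4·(g−p) = 1/4·(10,22) = (2.5000,5.5000)
o1: d²=306 > ρ²=13 → inactive
o2: d²=40 > ρ²=13 → inactive
o3: d²=37 > ρ²=13 → inactive
o4: d²=10 ≤ ρ²=13; F_rep = 31·(-1,-3)/10² = (-0.3100,-0.9300)
F = F_att + ΣF_rep = (2.1900,4.5700)
Δp = p'−p = (0.4380,0.9140); α = Δx/Fx = (219/500) / (219/100) = 1/5
check: Δy/Fy = (457/500) / (457/100) = 1/5 ✓

α = 1/5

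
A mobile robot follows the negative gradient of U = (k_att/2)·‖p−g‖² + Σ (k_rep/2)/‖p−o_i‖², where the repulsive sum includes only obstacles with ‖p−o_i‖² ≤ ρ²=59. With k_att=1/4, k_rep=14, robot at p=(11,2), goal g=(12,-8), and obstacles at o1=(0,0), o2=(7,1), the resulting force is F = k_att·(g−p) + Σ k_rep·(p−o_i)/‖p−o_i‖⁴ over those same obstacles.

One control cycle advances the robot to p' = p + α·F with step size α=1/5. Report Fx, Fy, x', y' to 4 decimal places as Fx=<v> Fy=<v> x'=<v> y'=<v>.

F_att = 1/4·(g−p) = 1/4·(1,-10) = (0.2500,-2.5000)
o1: d²=125 > ρ²=59 → inactive
o2: d²=17 ≤ ρ²=59; F_rep = 14·(4,1)/17² = (0.1938,0.0484)
F = F_att + ΣF_rep = (0.4438,-2.4516)
p' = p + 1/5·F = (11.0888,1.5097)

Fx=0.4438 Fy=-2.4516 x'=11.0888 y'=1.5097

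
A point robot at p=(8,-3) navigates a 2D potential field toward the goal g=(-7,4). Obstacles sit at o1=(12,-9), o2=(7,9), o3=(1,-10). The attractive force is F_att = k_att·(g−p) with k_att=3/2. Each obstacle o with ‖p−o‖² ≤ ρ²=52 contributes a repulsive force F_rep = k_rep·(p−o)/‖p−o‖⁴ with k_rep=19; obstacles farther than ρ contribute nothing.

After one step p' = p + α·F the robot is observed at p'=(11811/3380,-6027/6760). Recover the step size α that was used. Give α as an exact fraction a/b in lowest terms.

F_att = 3/2·(g−p) = 3/2·(-15,7) = (-22.5000,10.5000)
o1: d²=52 ≤ ρ²=52; F_rep = 19·(-4,6)/52² = (-0.0281,0.0422)
o2: d²=145 > ρ²=52 → inactive
o3: d²=98 > ρ²=52 → inactive
F = F_att + ΣF_rep = (-22.5281,10.5422)
Δp = p'−p = (-4.5056,2.1084); α = Δx/Fx = (-15229/3380) / (-15229/676) = 1/5
check: Δy/Fy = (14253/6760) / (14253/1352) = 1/5 ✓

α = 1/5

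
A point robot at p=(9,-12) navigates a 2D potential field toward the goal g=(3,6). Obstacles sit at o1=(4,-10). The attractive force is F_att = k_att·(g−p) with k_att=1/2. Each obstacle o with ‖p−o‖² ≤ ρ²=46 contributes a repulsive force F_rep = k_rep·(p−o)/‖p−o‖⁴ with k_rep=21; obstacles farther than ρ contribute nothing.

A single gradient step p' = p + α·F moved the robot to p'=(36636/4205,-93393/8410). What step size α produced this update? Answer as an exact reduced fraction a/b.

F_att = 1/2·(g−p) = 1/2·(-6,18) = (-3.0000,9.0000)
o1: d²=29 ≤ ρ²=46; F_rep = 21·(5,-2)/29² = (0.1249,-0.0499)
F = F_att + ΣF_rep = (-2.8751,8.9501)
Δp = p'−p = (-0.2875,0.8950); α = Δx/Fx = (-1209/4205) / (-2418/841) = 1/10
check: Δy/Fy = (7527/8410) / (7527/841) = 1/10 ✓

α = 1/10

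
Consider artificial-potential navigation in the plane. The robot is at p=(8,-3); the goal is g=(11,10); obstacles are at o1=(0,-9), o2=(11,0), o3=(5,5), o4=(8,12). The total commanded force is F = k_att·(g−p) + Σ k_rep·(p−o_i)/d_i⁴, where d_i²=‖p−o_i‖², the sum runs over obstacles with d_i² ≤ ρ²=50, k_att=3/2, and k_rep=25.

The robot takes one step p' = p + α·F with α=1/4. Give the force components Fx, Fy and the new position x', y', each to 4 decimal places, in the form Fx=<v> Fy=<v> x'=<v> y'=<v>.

Fx=4.2685 Fy=19.2685 x'=9.0671 y'=1.8171

F_att = 3/2·(g−p) = 3/2·(3,13) = (4.5000,19.5000)
o1: d²=100 > ρ²=50 → inactive
o2: d²=18 ≤ ρ²=50; F_rep = 25·(-3,-3)/18² = (-0.2315,-0.2315)
o3: d²=73 > ρ²=50 → inactive
o4: d²=225 > ρ²=50 → inactive
F = F_att + ΣF_rep = (4.2685,19.2685)
p' = p + 1/4·F = (9.0671,1.8171)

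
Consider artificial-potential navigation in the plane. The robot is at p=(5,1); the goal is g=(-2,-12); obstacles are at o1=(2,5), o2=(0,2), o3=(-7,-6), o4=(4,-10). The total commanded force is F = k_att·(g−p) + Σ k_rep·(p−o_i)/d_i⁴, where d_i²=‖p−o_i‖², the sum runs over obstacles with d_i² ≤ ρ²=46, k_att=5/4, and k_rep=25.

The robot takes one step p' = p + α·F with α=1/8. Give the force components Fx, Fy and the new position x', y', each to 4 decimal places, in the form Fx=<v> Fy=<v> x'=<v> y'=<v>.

F_att = 5/4·(g−p) = 5/4·(-7,-13) = (-8.7500,-16.2500)
o1: d²=25 ≤ ρ²=46; F_rep = 25·(3,-4)/25² = (0.1200,-0.1600)
o2: d²=26 ≤ ρ²=46; F_rep = 25·(5,-1)/26² = (0.1849,-0.0370)
o3: d²=193 > ρ²=46 → inactive
o4: d²=122 > ρ²=46 → inactive
F = F_att + ΣF_rep = (-8.4451,-16.4470)
p' = p + 1/8·F = (3.9444,-1.0559)

Fx=-8.4451 Fy=-16.4470 x'=3.9444 y'=-1.0559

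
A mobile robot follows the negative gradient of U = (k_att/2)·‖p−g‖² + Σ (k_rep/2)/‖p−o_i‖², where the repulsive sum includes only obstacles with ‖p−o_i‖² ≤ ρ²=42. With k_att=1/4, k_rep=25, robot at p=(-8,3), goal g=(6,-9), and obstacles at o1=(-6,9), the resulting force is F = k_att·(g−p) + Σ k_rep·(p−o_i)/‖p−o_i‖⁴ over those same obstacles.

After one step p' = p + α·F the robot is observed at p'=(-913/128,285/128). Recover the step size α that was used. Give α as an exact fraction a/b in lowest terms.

α = 1/4

F_att = 1/4·(g−p) = 1/4·(14,-12) = (3.5000,-3.0000)
o1: d²=40 ≤ ρ²=42; F_rep = 25·(-2,-6)/40² = (-0.0312,-0.0938)
F = F_att + ΣF_rep = (3.4688,-3.0938)
Δp = p'−p = (0.8672,-0.7734); α = Δx/Fx = (111/128) / (111/32) = 1/4
check: Δy/Fy = (-99/128) / (-99/32) = 1/4 ✓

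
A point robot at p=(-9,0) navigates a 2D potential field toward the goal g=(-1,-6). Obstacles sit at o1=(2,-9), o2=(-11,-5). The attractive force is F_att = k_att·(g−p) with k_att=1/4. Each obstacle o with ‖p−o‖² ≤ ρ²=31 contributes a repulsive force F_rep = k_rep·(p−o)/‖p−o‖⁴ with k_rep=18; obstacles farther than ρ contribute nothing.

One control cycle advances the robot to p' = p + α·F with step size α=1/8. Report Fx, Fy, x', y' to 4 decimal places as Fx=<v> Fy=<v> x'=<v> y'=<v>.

Fx=2.0428 Fy=-1.3930 x'=-8.7446 y'=-0.1741

F_att = 1/4·(g−p) = 1/4·(8,-6) = (2.0000,-1.5000)
o1: d²=202 > ρ²=31 → inactive
o2: d²=29 ≤ ρ²=31; F_rep = 18·(2,5)/29² = (0.0428,0.1070)
F = F_att + ΣF_rep = (2.0428,-1.3930)
p' = p + 1/8·F = (-8.7446,-0.1741)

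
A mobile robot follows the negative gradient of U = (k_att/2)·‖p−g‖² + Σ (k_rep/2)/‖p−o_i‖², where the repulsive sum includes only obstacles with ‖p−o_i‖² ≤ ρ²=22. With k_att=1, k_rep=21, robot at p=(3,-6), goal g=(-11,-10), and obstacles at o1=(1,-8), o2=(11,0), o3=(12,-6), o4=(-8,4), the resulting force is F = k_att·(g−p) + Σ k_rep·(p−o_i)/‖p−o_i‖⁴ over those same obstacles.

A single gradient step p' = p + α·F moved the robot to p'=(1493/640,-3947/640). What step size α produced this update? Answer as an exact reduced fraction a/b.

F_att = 1·(g−p) = 1·(-14,-4) = (-14.0000,-4.0000)
o1: d²=8 ≤ ρ²=22; F_rep = 21·(2,2)/8² = (0.6562,0.6562)
o2: d²=100 > ρ²=22 → inactive
o3: d²=81 > ρ²=22 → inactive
o4: d²=221 > ρ²=22 → inactive
F = F_att + ΣF_rep = (-13.3438,-3.3438)
Δp = p'−p = (-0.6672,-0.1672); α = Δx/Fx = (-427/640) / (-427/32) = 1/20
check: Δy/Fy = (-107/640) / (-107/32) = 1/20 ✓

α = 1/20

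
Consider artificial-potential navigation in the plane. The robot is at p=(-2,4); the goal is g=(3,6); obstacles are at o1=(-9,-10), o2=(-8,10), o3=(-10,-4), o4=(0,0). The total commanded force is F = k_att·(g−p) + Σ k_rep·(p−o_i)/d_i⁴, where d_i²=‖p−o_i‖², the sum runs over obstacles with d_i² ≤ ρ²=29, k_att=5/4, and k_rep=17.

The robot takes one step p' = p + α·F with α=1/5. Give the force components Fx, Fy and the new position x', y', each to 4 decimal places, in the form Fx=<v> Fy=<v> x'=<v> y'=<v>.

Fx=6.1650 Fy=2.6700 x'=-0.7670 y'=4.5340

F_att = 5/4·(g−p) = 5/4·(5,2) = (6.2500,2.5000)
o1: d²=245 > ρ²=29 → inactive
o2: d²=72 > ρ²=29 → inactive
o3: d²=128 > ρ²=29 → inactive
o4: d²=20 ≤ ρ²=29; F_rep = 17·(-2,4)/20² = (-0.0850,0.1700)
F = F_att + ΣF_rep = (6.1650,2.6700)
p' = p + 1/5·F = (-0.7670,4.5340)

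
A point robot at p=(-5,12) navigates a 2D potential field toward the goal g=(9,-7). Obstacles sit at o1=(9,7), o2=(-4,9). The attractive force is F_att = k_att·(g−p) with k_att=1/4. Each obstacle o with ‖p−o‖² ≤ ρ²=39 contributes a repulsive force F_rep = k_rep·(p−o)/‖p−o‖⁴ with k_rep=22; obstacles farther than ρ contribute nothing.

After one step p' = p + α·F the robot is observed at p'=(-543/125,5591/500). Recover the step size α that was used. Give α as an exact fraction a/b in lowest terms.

F_att = 1/4·(g−p) = 1/4·(14,-19) = (3.5000,-4.7500)
o1: d²=221 > ρ²=39 → inactive
o2: d²=10 ≤ ρ²=39; F_rep = 22·(-1,3)/10² = (-0.2200,0.6600)
F = F_att + ΣF_rep = (3.2800,-4.0900)
Δp = p'−p = (0.6560,-0.8180); α = Δx/Fx = (82/125) / (82/25) = 1/5
check: Δy/Fy = (-409/500) / (-409/100) = 1/5 ✓

α = 1/5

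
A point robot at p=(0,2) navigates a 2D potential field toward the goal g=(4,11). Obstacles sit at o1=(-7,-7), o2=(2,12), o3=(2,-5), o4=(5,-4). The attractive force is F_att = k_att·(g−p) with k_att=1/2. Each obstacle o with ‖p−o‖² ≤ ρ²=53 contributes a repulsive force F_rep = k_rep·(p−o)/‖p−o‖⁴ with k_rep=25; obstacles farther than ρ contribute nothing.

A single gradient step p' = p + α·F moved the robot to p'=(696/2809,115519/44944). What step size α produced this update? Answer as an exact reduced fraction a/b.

α = 1/8

F_att = 1/2·(g−p) = 1/2·(4,9) = (2.0000,4.5000)
o1: d²=130 > ρ²=53 → inactive
o2: d²=104 > ρ²=53 → inactive
o3: d²=53 ≤ ρ²=53; F_rep = 25·(-2,7)/53² = (-0.0178,0.0623)
o4: d²=61 > ρ²=53 → inactive
F = F_att + ΣF_rep = (1.9822,4.5623)
Δp = p'−p = (0.2478,0.5703); α = Δx/Fx = (696/2809) / (5568/2809) = 1/8
check: Δy/Fy = (25631/44944) / (25631/5618) = 1/8 ✓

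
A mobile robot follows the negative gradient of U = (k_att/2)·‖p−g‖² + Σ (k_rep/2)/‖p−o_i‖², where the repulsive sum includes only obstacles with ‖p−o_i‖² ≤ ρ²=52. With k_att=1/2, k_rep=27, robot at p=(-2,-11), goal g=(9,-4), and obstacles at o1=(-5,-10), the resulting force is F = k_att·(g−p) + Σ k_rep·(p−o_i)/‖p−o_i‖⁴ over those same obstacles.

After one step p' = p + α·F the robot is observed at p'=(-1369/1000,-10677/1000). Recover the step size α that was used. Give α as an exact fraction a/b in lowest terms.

F_att = 1/2·(g−p) = 1/2·(11,7) = (5.5000,3.5000)
o1: d²=10 ≤ ρ²=52; F_rep = 27·(3,-1)/10² = (0.8100,-0.2700)
F = F_att + ΣF_rep = (6.3100,3.2300)
Δp = p'−p = (0.6310,0.3230); α = Δx/Fx = (631/1000) / (631/100) = 1/10
check: Δy/Fy = (323/1000) / (323/100) = 1/10 ✓

α = 1/10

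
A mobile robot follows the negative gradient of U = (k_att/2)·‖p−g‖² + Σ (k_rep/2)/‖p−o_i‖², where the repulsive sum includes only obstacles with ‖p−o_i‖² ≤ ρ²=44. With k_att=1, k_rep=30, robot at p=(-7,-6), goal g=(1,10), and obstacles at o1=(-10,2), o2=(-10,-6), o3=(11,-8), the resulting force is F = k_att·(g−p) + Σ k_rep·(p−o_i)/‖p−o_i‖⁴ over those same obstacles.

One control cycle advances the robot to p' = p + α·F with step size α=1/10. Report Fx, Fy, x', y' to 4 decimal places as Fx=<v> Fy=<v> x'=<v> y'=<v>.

F_att = 1·(g−p) = 1·(8,16) = (8.0000,16.0000)
o1: d²=73 > ρ²=44 → inactive
o2: d²=9 ≤ ρ²=44; F_rep = 30·(3,0)/9² = (1.1111,0.0000)
o3: d²=328 > ρ²=44 → inactive
F = F_att + ΣF_rep = (9.1111,16.0000)
p' = p + 1/10·F = (-6.0889,-4.4000)

Fx=9.1111 Fy=16.0000 x'=-6.0889 y'=-4.4000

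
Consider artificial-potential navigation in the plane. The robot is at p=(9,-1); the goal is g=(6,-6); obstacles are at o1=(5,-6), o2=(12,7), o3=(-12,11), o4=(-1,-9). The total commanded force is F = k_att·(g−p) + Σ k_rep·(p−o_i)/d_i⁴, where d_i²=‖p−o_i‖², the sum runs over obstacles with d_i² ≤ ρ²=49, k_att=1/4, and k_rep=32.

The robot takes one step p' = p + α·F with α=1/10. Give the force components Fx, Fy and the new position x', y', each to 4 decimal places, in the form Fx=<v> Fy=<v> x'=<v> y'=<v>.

F_att = 1/4·(g−p) = 1/4·(-3,-5) = (-0.7500,-1.2500)
o1: d²=41 ≤ ρ²=49; F_rep = 32·(4,5)/41² = (0.0761,0.0952)
o2: d²=73 > ρ²=49 → inactive
o3: d²=585 > ρ²=49 → inactive
o4: d²=164 > ρ²=49 → inactive
F = F_att + ΣF_rep = (-0.6739,-1.1548)
p' = p + 1/10·F = (8.9326,-1.1155)

Fx=-0.6739 Fy=-1.1548 x'=8.9326 y'=-1.1155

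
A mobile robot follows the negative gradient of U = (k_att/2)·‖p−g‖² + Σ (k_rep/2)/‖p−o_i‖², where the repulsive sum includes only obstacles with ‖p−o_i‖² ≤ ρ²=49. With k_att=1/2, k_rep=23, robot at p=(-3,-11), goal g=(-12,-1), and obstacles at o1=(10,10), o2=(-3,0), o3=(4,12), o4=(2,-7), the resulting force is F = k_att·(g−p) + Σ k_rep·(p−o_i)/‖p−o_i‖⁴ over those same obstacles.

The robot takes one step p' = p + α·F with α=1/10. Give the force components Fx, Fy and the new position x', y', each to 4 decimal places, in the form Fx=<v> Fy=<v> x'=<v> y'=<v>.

Fx=-4.5684 Fy=4.9453 x'=-3.4568 y'=-10.5055

F_att = 1/2·(g−p) = 1/2·(-9,10) = (-4.5000,5.0000)
o1: d²=610 > ρ²=49 → inactive
o2: d²=121 > ρ²=49 → inactive
o3: d²=578 > ρ²=49 → inactive
o4: d²=41 ≤ ρ²=49; F_rep = 23·(-5,-4)/41² = (-0.0684,-0.0547)
F = F_att + ΣF_rep = (-4.5684,4.9453)
p' = p + 1/10·F = (-3.4568,-10.5055)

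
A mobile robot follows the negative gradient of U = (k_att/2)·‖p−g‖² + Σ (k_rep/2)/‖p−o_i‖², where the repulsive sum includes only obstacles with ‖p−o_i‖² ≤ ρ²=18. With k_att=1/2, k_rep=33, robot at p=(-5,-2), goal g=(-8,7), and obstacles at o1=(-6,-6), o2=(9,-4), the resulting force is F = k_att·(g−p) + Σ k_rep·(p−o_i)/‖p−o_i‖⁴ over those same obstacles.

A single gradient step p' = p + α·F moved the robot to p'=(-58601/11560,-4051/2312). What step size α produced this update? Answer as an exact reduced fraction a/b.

α = 1/20

F_att = 1/2·(g−p) = 1/2·(-3,9) = (-1.5000,4.5000)
o1: d²=17 ≤ ρ²=18; F_rep = 33·(1,4)/17² = (0.1142,0.4567)
o2: d²=200 > ρ²=18 → inactive
F = F_att + ΣF_rep = (-1.3858,4.9567)
Δp = p'−p = (-0.0693,0.2478); α = Δx/Fx = (-801/11560) / (-801/578) = 1/20
check: Δy/Fy = (573/2312) / (2865/578) = 1/20 ✓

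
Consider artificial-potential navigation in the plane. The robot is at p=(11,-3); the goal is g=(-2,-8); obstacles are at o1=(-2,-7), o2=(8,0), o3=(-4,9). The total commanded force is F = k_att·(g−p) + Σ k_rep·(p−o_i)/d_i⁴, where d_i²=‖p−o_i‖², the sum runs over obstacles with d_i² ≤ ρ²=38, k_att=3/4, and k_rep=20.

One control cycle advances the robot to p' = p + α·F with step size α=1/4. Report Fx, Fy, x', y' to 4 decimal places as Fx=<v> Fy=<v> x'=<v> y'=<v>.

Fx=-9.5648 Fy=-3.9352 x'=8.6088 y'=-3.9838

F_att = 3/4·(g−p) = 3/4·(-13,-5) = (-9.7500,-3.7500)
o1: d²=185 > ρ²=38 → inactive
o2: d²=18 ≤ ρ²=38; F_rep = 20·(3,-3)/18² = (0.1852,-0.1852)
o3: d²=369 > ρ²=38 → inactive
F = F_att + ΣF_rep = (-9.5648,-3.9352)
p' = p + 1/4·F = (8.6088,-3.9838)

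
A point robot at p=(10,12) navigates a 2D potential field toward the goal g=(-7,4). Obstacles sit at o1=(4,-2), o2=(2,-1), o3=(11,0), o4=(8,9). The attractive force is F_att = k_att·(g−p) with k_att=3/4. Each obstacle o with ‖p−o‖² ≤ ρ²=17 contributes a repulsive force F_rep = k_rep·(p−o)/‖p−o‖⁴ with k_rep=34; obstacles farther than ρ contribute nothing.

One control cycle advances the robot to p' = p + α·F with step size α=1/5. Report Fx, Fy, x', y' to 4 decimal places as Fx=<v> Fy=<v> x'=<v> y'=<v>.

Fx=-12.3476 Fy=-5.3964 x'=7.5305 y'=10.9207

F_att = 3/4·(g−p) = 3/4·(-17,-8) = (-12.7500,-6.0000)
o1: d²=232 > ρ²=17 → inactive
o2: d²=233 > ρ²=17 → inactive
o3: d²=145 > ρ²=17 → inactive
o4: d²=13 ≤ ρ²=17; F_rep = 34·(2,3)/13² = (0.4024,0.6036)
F = F_att + ΣF_rep = (-12.3476,-5.3964)
p' = p + 1/5·F = (7.5305,10.9207)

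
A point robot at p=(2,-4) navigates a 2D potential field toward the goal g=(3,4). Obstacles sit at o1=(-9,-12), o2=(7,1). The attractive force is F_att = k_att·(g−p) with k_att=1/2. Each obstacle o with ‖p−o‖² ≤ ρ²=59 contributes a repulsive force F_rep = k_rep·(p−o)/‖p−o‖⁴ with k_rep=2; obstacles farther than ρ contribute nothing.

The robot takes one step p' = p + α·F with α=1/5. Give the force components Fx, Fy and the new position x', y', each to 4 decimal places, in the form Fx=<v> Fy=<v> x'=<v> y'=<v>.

F_att = 1/2·(g−p) = 1/2·(1,8) = (0.5000,4.0000)
o1: d²=185 > ρ²=59 → inactive
o2: d²=50 ≤ ρ²=59; F_rep = 2·(-5,-5)/50² = (-0.0040,-0.0040)
F = F_att + ΣF_rep = (0.4960,3.9960)
p' = p + 1/5·F = (2.0992,-3.2008)

Fx=0.4960 Fy=3.9960 x'=2.0992 y'=-3.2008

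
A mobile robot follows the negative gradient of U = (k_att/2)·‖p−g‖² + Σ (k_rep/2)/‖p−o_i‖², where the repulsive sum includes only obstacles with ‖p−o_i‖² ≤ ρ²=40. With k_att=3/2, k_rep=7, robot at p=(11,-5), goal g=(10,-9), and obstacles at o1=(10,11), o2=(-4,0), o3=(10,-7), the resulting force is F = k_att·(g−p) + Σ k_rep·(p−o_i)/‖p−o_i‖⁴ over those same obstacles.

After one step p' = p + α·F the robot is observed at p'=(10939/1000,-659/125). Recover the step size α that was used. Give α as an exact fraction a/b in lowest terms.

F_att = 3/2·(g−p) = 3/2·(-1,-4) = (-1.5000,-6.0000)
o1: d²=257 > ρ²=40 → inactive
o2: d²=250 > ρ²=40 → inactive
o3: d²=5 ≤ ρ²=40; F_rep = 7·(1,2)/5² = (0.2800,0.5600)
F = F_att + ΣF_rep = (-1.2200,-5.4400)
Δp = p'−p = (-0.0610,-0.2720); α = Δx/Fx = (-61/1000) / (-61/50) = 1/20
check: Δy/Fy = (-34/125) / (-136/25) = 1/20 ✓

α = 1/20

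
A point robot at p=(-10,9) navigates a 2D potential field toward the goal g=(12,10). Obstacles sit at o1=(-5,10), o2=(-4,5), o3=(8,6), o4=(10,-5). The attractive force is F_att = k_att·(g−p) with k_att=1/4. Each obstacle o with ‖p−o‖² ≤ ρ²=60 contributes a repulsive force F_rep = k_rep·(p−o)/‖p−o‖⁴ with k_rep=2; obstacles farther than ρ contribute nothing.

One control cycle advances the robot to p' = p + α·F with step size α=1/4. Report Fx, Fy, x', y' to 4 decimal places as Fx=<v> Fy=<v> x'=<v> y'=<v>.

Fx=5.4808 Fy=0.2500 x'=-8.6298 y'=9.0625

F_att = 1/4·(g−p) = 1/4·(22,1) = (5.5000,0.2500)
o1: d²=26 ≤ ρ²=60; F_rep = 2·(-5,-1)/26² = (-0.0148,-0.0030)
o2: d²=52 ≤ ρ²=60; F_rep = 2·(-6,4)/52² = (-0.0044,0.0030)
o3: d²=333 > ρ²=60 → inactive
o4: d²=596 > ρ²=60 → inactive
F = F_att + ΣF_rep = (5.4808,0.2500)
p' = p + 1/4·F = (-8.6298,9.0625)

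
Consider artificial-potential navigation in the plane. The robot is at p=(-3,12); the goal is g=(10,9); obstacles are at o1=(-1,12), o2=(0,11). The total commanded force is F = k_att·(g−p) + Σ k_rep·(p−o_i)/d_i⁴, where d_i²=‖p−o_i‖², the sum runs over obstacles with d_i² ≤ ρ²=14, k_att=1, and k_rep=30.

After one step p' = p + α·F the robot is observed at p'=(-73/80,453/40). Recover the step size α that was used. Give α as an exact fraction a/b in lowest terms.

F_att = 1·(g−p) = 1·(13,-3) = (13.0000,-3.0000)
o1: d²=4 ≤ ρ²=14; F_rep = 30·(-2,0)/4² = (-3.7500,0.0000)
o2: d²=10 ≤ ρ²=14; F_rep = 30·(-3,1)/10² = (-0.9000,0.3000)
F = F_att + ΣF_rep = (8.3500,-2.7000)
Δp = p'−p = (2.0875,-0.6750); α = Δx/Fx = (167/80) / (167/20) = 1/4
check: Δy/Fy = (-27/40) / (-27/10) = 1/4 ✓

α = 1/4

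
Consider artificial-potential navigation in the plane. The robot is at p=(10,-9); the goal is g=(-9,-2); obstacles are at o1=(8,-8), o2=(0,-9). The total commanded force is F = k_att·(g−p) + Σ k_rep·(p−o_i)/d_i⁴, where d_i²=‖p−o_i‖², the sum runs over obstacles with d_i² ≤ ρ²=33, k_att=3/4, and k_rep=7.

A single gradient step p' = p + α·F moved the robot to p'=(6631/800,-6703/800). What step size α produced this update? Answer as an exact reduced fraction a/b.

F_att = 3/4·(g−p) = 3/4·(-19,7) = (-14.2500,5.2500)
o1: d²=5 ≤ ρ²=33; F_rep = 7·(2,-1)/5² = (0.5600,-0.2800)
o2: d²=100 > ρ²=33 → inactive
F = F_att + ΣF_rep = (-13.6900,4.9700)
Δp = p'−p = (-1.7112,0.6212); α = Δx/Fx = (-1369/800) / (-1369/100) = 1/8
check: Δy/Fy = (497/800) / (497/100) = 1/8 ✓

α = 1/8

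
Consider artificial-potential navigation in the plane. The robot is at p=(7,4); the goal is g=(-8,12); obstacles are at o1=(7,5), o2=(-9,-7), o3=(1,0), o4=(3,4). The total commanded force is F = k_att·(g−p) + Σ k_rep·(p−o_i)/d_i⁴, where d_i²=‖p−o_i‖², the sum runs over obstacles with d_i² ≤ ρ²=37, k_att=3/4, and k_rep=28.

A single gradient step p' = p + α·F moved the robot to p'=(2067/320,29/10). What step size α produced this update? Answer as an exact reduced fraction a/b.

α = 1/20

F_att = 3/4·(g−p) = 3/4·(-15,8) = (-11.2500,6.0000)
o1: d²=1 ≤ ρ²=37; F_rep = 28·(0,-1)/1² = (0.0000,-28.0000)
o2: d²=377 > ρ²=37 → inactive
o3: d²=52 > ρ²=37 → inactive
o4: d²=16 ≤ ρ²=37; F_rep = 28·(4,0)/16² = (0.4375,0.0000)
F = F_att + ΣF_rep = (-10.8125,-22.0000)
Δp = p'−p = (-0.5406,-1.1000); α = Δx/Fx = (-173/320) / (-173/16) = 1/20
check: Δy/Fy = (-11/10) / (-22) = 1/20 ✓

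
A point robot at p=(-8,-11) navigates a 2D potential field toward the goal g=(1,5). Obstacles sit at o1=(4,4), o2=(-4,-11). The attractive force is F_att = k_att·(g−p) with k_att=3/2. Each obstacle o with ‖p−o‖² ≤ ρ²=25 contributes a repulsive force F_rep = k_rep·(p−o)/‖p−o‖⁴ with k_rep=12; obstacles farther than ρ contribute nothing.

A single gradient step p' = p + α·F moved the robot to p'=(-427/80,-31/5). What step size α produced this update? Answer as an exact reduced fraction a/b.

α = 1/5

F_att = 3/2·(g−p) = 3/2·(9,16) = (13.5000,24.0000)
o1: d²=369 > ρ²=25 → inactive
o2: d²=16 ≤ ρ²=25; F_rep = 12·(-4,0)/16² = (-0.1875,0.0000)
F = F_att + ΣF_rep = (13.3125,24.0000)
Δp = p'−p = (2.6625,4.8000); α = Δx/Fx = (213/80) / (213/16) = 1/5
check: Δy/Fy = (24/5) / (24) = 1/5 ✓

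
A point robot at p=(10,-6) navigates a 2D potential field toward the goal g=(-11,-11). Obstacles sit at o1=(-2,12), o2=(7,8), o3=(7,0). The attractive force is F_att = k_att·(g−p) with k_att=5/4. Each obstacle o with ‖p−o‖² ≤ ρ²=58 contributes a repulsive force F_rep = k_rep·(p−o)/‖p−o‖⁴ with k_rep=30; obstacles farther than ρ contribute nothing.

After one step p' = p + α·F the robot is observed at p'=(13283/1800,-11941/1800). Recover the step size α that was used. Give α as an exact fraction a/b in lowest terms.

F_att = 5/4·(g−p) = 5/4·(-21,-5) = (-26.2500,-6.2500)
o1: d²=468 > ρ²=58 → inactive
o2: d²=205 > ρ²=58 → inactive
o3: d²=45 ≤ ρ²=58; F_rep = 30·(3,-6)/45² = (0.0444,-0.0889)
F = F_att + ΣF_rep = (-26.2056,-6.3389)
Δp = p'−p = (-2.6206,-0.6339); α = Δx/Fx = (-4717/1800) / (-4717/180) = 1/10
check: Δy/Fy = (-1141/1800) / (-1141/180) = 1/10 ✓

α = 1/10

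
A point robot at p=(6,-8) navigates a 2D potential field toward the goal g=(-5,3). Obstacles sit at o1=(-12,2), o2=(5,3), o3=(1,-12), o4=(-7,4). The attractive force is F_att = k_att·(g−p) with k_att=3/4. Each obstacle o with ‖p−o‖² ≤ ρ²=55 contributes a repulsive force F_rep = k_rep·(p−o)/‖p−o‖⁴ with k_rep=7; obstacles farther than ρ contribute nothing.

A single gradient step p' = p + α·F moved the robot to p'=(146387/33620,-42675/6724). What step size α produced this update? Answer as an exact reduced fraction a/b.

F_att = 3/4·(g−p) = 3/4·(-11,11) = (-8.2500,8.2500)
o1: d²=424 > ρ²=55 → inactive
o2: d²=122 > ρ²=55 → inactive
o3: d²=41 ≤ ρ²=55; F_rep = 7·(5,4)/41² = (0.0208,0.0167)
o4: d²=313 > ρ²=55 → inactive
F = F_att + ΣF_rep = (-8.2292,8.2667)
Δp = p'−p = (-1.6458,1.6533); α = Δx/Fx = (-55333/33620) / (-55333/6724) = 1/5
check: Δy/Fy = (11117/6724) / (55585/6724) = 1/5 ✓

α = 1/5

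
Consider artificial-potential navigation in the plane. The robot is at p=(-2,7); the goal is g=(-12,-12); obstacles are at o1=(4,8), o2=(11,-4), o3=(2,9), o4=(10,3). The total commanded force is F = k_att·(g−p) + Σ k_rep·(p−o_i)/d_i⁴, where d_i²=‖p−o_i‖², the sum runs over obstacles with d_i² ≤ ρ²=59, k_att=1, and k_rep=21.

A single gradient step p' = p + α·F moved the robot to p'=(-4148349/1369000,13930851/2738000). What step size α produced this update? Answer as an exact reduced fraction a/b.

α = 1/10

F_att = 1·(g−p) = 1·(-10,-19) = (-10.0000,-19.0000)
o1: d²=37 ≤ ρ²=59; F_rep = 21·(-6,-1)/37² = (-0.0920,-0.0153)
o2: d²=290 > ρ²=59 → inactive
o3: d²=20 ≤ ρ²=59; F_rep = 21·(-4,-2)/20² = (-0.2100,-0.1050)
o4: d²=160 > ρ²=59 → inactive
F = F_att + ΣF_rep = (-10.3020,-19.1203)
Δp = p'−p = (-1.0302,-1.9120); α = Δx/Fx = (-1410349/1369000) / (-1410349/136900) = 1/10
check: Δy/Fy = (-5235149/2738000) / (-5235149/273800) = 1/10 ✓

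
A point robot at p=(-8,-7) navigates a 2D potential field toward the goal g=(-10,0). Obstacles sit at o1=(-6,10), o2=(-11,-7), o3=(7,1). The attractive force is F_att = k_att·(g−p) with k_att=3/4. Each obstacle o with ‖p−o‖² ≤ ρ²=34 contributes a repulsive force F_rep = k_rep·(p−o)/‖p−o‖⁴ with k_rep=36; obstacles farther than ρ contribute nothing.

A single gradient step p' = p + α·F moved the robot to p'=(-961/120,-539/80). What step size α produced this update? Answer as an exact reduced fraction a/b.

F_att = 3/4·(g−p) = 3/4·(-2,7) = (-1.5000,5.2500)
o1: d²=293 > ρ²=34 → inactive
o2: d²=9 ≤ ρ²=34; F_rep = 36·(3,0)/9² = (1.3333,0.0000)
o3: d²=289 > ρ²=34 → inactive
F = F_att + ΣF_rep = (-0.1667,5.2500)
Δp = p'−p = (-0.0083,0.2625); α = Δx/Fx = (-1/120) / (-1/6) = 1/20
check: Δy/Fy = (21/80) / (21/4) = 1/20 ✓

α = 1/20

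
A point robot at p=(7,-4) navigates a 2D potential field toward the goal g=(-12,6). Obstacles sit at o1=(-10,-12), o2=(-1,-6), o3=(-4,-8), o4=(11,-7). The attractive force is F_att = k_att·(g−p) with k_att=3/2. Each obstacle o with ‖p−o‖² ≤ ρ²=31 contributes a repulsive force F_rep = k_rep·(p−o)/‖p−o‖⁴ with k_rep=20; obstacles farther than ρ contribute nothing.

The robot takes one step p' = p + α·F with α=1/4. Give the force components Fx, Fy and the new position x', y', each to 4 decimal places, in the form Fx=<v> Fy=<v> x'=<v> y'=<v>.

Fx=-28.6280 Fy=15.0960 x'=-0.1570 y'=-0.2260

F_att = 3/2·(g−p) = 3/2·(-19,10) = (-28.5000,15.0000)
o1: d²=353 > ρ²=31 → inactive
o2: d²=68 > ρ²=31 → inactive
o3: d²=137 > ρ²=31 → inactive
o4: d²=25 ≤ ρ²=31; F_rep = 20·(-4,3)/25² = (-0.1280,0.0960)
F = F_att + ΣF_rep = (-28.6280,15.0960)
p' = p + 1/4·F = (-0.1570,-0.2260)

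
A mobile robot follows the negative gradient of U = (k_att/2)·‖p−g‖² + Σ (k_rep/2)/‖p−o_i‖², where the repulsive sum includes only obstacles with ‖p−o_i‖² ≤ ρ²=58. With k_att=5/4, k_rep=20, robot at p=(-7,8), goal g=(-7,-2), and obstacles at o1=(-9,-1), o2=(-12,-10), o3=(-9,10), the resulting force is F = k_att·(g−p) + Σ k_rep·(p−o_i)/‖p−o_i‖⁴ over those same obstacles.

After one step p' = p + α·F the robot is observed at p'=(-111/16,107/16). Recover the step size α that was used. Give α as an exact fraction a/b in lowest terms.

F_att = 5/4·(g−p) = 5/4·(0,-10) = (0.0000,-12.5000)
o1: d²=85 > ρ²=58 → inactive
o2: d²=349 > ρ²=58 → inactive
o3: d²=8 ≤ ρ²=58; F_rep = 20·(2,-2)/8² = (0.6250,-0.6250)
F = F_att + ΣF_rep = (0.6250,-13.1250)
Δp = p'−p = (0.0625,-1.3125); α = Δx/Fx = (1/16) / (5/8) = 1/10
check: Δy/Fy = (-21/16) / (-105/8) = 1/10 ✓

α = 1/10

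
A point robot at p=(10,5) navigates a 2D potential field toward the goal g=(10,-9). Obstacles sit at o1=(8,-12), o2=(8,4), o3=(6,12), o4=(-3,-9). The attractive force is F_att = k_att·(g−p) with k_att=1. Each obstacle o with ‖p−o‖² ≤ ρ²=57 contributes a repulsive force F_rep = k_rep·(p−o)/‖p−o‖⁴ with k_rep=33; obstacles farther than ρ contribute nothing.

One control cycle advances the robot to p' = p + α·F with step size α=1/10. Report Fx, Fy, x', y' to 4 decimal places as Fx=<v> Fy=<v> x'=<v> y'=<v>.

Fx=2.6400 Fy=-12.6800 x'=10.2640 y'=3.7320

F_att = 1·(g−p) = 1·(0,-14) = (0.0000,-14.0000)
o1: d²=293 > ρ²=57 → inactive
o2: d²=5 ≤ ρ²=57; F_rep = 33·(2,1)/5² = (2.6400,1.3200)
o3: d²=65 > ρ²=57 → inactive
o4: d²=365 > ρ²=57 → inactive
F = F_att + ΣF_rep = (2.6400,-12.6800)
p' = p + 1/10·F = (10.2640,3.7320)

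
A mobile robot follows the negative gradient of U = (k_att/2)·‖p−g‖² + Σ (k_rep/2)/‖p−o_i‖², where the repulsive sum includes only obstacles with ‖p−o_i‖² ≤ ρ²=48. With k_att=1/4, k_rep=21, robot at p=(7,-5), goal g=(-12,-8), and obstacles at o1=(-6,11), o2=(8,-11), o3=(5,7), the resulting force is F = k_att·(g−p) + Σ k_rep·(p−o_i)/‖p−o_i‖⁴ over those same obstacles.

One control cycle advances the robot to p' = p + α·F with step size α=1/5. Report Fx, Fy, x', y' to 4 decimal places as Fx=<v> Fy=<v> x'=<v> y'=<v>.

F_att = 1/4·(g−p) = 1/4·(-19,-3) = (-4.7500,-0.7500)
o1: d²=425 > ρ²=48 → inactive
o2: d²=37 ≤ ρ²=48; F_rep = 21·(-1,6)/37² = (-0.0153,0.0920)
o3: d²=148 > ρ²=48 → inactive
F = F_att + ΣF_rep = (-4.7653,-0.6580)
p' = p + 1/5·F = (6.0469,-5.1316)

Fx=-4.7653 Fy=-0.6580 x'=6.0469 y'=-5.1316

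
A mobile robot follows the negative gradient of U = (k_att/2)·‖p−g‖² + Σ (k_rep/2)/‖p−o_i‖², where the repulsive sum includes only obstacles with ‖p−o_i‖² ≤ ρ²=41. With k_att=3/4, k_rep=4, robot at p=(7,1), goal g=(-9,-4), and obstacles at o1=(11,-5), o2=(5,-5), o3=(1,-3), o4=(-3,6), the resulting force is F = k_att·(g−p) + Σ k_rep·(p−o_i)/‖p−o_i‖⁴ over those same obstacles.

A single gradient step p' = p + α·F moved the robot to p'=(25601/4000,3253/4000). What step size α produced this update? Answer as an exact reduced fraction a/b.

α = 1/20

F_att = 3/4·(g−p) = 3/4·(-16,-5) = (-12.0000,-3.7500)
o1: d²=52 > ρ²=41 → inactive
o2: d²=40 ≤ ρ²=41; F_rep = 4·(2,6)/40² = (0.0050,0.0150)
o3: d²=52 > ρ²=41 → inactive
o4: d²=125 > ρ²=41 → inactive
F = F_att + ΣF_rep = (-11.9950,-3.7350)
Δp = p'−p = (-0.5998,-0.1867); α = Δx/Fx = (-2399/4000) / (-2399/200) = 1/20
check: Δy/Fy = (-747/4000) / (-747/200) = 1/20 ✓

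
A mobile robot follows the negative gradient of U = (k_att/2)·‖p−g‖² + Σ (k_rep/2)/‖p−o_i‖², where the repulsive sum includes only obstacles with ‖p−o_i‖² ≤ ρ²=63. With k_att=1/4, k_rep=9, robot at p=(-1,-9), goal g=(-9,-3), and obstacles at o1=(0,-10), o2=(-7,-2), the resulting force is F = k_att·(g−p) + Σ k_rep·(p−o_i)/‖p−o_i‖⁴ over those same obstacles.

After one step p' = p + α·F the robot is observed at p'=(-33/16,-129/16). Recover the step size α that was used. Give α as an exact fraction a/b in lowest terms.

F_att = 1/4·(g−p) = 1/4·(-8,6) = (-2.0000,1.5000)
o1: d²=2 ≤ ρ²=63; F_rep = 9·(-1,1)/2² = (-2.2500,2.2500)
o2: d²=85 > ρ²=63 → inactive
F = F_att + ΣF_rep = (-4.2500,3.7500)
Δp = p'−p = (-1.0625,0.9375); α = Δx/Fx = (-17/16) / (-17/4) = 1/4
check: Δy/Fy = (15/16) / (15/4) = 1/4 ✓

α = 1/4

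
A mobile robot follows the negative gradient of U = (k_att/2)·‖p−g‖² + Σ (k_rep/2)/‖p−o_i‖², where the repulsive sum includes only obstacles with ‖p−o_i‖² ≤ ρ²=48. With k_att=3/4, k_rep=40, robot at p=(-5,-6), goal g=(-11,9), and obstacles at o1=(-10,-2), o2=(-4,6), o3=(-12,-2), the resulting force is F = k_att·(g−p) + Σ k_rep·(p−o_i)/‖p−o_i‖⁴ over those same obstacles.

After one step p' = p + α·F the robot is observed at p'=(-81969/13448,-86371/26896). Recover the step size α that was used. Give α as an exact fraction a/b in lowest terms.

α = 1/4

F_att = 3/4·(g−p) = 3/4·(-6,15) = (-4.5000,11.2500)
o1: d²=41 ≤ ρ²=48; F_rep = 40·(5,-4)/41² = (0.1190,-0.0952)
o2: d²=145 > ρ²=48 → inactive
o3: d²=65 > ρ²=48 → inactive
F = F_att + ΣF_rep = (-4.3810,11.1548)
Δp = p'−p = (-1.0953,2.7887); α = Δx/Fx = (-14729/13448) / (-14729/3362) = 1/4
check: Δy/Fy = (75005/26896) / (75005/6724) = 1/4 ✓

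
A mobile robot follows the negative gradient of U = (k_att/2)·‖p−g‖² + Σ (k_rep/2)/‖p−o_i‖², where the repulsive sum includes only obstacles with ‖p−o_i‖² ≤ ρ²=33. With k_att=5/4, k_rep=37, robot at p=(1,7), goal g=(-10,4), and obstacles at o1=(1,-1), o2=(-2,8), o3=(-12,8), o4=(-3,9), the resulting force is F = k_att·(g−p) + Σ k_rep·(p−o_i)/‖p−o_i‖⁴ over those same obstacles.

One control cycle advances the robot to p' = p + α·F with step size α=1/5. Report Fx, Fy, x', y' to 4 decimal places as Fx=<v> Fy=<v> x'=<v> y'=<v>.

F_att = 5/4·(g−p) = 5/4·(-11,-3) = (-13.7500,-3.7500)
o1: d²=64 > ρ²=33 → inactive
o2: d²=10 ≤ ρ²=33; F_rep = 37·(3,-1)/10² = (1.1100,-0.3700)
o3: d²=170 > ρ²=33 → inactive
o4: d²=20 ≤ ρ²=33; F_rep = 37·(4,-2)/20² = (0.3700,-0.1850)
F = F_att + ΣF_rep = (-12.2700,-4.3050)
p' = p + 1/5·F = (-1.4540,6.1390)

Fx=-12.2700 Fy=-4.3050 x'=-1.4540 y'=6.1390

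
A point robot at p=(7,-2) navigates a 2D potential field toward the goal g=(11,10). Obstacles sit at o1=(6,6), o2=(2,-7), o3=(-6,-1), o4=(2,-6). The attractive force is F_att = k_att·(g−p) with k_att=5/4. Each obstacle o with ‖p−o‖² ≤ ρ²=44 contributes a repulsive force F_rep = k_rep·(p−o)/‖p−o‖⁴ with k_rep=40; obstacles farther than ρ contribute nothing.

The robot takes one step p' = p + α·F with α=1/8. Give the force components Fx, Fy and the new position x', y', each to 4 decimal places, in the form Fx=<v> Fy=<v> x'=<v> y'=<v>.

F_att = 5/4·(g−p) = 5/4·(4,12) = (5.0000,15.0000)
o1: d²=65 > ρ²=44 → inactive
o2: d²=50 > ρ²=44 → inactive
o3: d²=170 > ρ²=44 → inactive
o4: d²=41 ≤ ρ²=44; F_rep = 40·(5,4)/41² = (0.1190,0.0952)
F = F_att + ΣF_rep = (5.1190,15.0952)
p' = p + 1/8·F = (7.6399,-0.1131)

Fx=5.1190 Fy=15.0952 x'=7.6399 y'=-0.1131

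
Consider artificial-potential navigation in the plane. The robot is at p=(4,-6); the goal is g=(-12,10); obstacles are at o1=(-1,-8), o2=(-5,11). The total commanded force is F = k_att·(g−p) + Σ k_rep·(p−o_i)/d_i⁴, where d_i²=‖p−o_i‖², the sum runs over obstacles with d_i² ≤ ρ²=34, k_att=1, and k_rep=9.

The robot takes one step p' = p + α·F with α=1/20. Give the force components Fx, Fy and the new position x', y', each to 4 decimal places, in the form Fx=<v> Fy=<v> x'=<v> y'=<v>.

Fx=-15.9465 Fy=16.0214 x'=3.2027 y'=-5.1989

F_att = 1·(g−p) = 1·(-16,16) = (-16.0000,16.0000)
o1: d²=29 ≤ ρ²=34; F_rep = 9·(5,2)/29² = (0.0535,0.0214)
o2: d²=370 > ρ²=34 → inactive
F = F_att + ΣF_rep = (-15.9465,16.0214)
p' = p + 1/20·F = (3.2027,-5.1989)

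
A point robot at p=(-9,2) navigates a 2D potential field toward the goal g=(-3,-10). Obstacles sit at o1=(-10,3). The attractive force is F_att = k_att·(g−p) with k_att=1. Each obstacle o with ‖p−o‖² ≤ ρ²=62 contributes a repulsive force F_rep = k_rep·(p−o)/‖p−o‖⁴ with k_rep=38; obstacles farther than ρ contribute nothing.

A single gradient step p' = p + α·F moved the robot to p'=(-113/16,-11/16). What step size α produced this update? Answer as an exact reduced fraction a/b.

F_att = 1·(g−p) = 1·(6,-12) = (6.0000,-12.0000)
o1: d²=2 ≤ ρ²=62; F_rep = 38·(1,-1)/2² = (9.5000,-9.5000)
F = F_att + ΣF_rep = (15.5000,-21.5000)
Δp = p'−p = (1.9375,-2.6875); α = Δx/Fx = (31/16) / (31/2) = 1/8
check: Δy/Fy = (-43/16) / (-43/2) = 1/8 ✓

α = 1/8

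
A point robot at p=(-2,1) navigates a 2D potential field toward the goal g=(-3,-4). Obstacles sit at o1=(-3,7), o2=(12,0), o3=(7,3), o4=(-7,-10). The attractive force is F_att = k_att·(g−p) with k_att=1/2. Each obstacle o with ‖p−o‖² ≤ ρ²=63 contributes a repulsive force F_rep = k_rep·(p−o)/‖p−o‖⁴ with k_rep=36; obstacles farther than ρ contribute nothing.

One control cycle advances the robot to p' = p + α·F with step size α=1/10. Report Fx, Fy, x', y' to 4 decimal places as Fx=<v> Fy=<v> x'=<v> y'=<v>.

Fx=-0.4737 Fy=-2.6578 x'=-2.0474 y'=0.7342

F_att = 1/2·(g−p) = 1/2·(-1,-5) = (-0.5000,-2.5000)
o1: d²=37 ≤ ρ²=63; F_rep = 36·(1,-6)/37² = (0.0263,-0.1578)
o2: d²=197 > ρ²=63 → inactive
o3: d²=85 > ρ²=63 → inactive
o4: d²=146 > ρ²=63 → inactive
F = F_att + ΣF_rep = (-0.4737,-2.6578)
p' = p + 1/10·F = (-2.0474,0.7342)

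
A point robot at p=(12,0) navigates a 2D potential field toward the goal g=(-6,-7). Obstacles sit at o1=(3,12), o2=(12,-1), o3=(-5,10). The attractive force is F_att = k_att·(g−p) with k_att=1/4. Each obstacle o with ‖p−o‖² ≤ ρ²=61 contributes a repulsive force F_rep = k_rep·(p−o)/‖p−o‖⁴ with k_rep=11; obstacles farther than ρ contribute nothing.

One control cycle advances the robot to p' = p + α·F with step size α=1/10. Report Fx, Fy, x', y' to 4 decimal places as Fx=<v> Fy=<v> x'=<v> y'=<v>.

Fx=-4.5000 Fy=9.2500 x'=11.5500 y'=0.9250

F_att = 1/4·(g−p) = 1/4·(-18,-7) = (-4.5000,-1.7500)
o1: d²=225 > ρ²=61 → inactive
o2: d²=1 ≤ ρ²=61; F_rep = 11·(0,1)/1² = (0.0000,11.0000)
o3: d²=389 > ρ²=61 → inactive
F = F_att + ΣF_rep = (-4.5000,9.2500)
p' = p + 1/10·F = (11.5500,0.9250)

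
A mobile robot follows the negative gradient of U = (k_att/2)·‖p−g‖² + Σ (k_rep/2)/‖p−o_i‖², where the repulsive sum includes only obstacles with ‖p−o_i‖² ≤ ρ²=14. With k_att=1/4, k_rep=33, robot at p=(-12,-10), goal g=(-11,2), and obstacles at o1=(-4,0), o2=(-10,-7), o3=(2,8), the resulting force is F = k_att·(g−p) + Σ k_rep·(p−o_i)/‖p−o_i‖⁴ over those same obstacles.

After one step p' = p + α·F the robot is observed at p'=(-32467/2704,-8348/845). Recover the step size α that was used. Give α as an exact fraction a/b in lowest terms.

α = 1/20

F_att = 1/4·(g−p) = 1/4·(1,12) = (0.2500,3.0000)
o1: d²=164 > ρ²=14 → inactive
o2: d²=13 ≤ ρ²=14; F_rep = 33·(-2,-3)/13² = (-0.3905,-0.5858)
o3: d²=520 > ρ²=14 → inactive
F = F_att + ΣF_rep = (-0.1405,2.4142)
Δp = p'−p = (-0.0070,0.1207); α = Δx/Fx = (-19/2704) / (-95/676) = 1/20
check: Δy/Fy = (102/845) / (408/169) = 1/20 ✓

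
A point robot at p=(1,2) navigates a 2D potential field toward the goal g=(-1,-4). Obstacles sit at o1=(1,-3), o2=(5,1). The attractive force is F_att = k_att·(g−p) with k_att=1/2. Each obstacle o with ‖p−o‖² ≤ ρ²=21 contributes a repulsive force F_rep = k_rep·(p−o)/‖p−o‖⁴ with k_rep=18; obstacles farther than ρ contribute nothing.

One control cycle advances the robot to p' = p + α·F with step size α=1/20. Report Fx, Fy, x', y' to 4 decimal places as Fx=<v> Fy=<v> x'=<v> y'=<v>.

F_att = 1/2·(g−p) = 1/2·(-2,-6) = (-1.0000,-3.0000)
o1: d²=25 > ρ²=21 → inactive
o2: d²=17 ≤ ρ²=21; F_rep = 18·(-4,1)/17² = (-0.2491,0.0623)
F = F_att + ΣF_rep = (-1.2491,-2.9377)
p' = p + 1/20·F = (0.9375,1.8531)

Fx=-1.2491 Fy=-2.9377 x'=0.9375 y'=1.8531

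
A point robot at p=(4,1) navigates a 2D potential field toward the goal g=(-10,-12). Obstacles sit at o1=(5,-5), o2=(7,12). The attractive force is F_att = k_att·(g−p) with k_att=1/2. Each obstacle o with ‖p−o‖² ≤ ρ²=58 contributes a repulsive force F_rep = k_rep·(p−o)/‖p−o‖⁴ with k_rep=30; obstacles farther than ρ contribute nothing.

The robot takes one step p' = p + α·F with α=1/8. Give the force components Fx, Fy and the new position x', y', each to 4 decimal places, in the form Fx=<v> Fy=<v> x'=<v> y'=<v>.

Fx=-7.0219 Fy=-6.3685 x'=3.1223 y'=0.2039

F_att = 1/2·(g−p) = 1/2·(-14,-13) = (-7.0000,-6.5000)
o1: d²=37 ≤ ρ²=58; F_rep = 30·(-1,6)/37² = (-0.0219,0.1315)
o2: d²=130 > ρ²=58 → inactive
F = F_att + ΣF_rep = (-7.0219,-6.3685)
p' = p + 1/8·F = (3.1223,0.2039)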